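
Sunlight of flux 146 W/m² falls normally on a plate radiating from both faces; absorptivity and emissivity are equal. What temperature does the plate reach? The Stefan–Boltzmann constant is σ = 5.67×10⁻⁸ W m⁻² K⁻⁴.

Absorbed flux αS = emitted flux 2εσT⁴ per unit area; with α = ε this gives T = (S/2σ)^(1/4).
T = (146 / (2 × 5.67×10⁻⁸))^(1/4) = (1.29×10^9)^(1/4).
T = 189 K.

T ≈ 189 K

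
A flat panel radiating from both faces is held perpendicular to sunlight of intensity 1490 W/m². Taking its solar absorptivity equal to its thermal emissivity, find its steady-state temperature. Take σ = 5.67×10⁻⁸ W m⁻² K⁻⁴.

T ≈ 339 K

Absorbed flux αS = emitted flux 2εσT⁴ per unit area; with α = ε this gives T = (S/2σ)^(1/4).
T = (1490 / (2 × 5.67×10⁻⁸))^(1/4) = (1.31×10^10)^(1/4).
T = 339 K.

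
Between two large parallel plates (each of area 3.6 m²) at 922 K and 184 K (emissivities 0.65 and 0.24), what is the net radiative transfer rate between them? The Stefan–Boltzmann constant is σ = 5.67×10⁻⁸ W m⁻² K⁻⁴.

Q ≈ 31300 W

For two large parallel gray plates, q = σ(T₁⁴ − T₂⁴) / (1/ε₁ + 1/ε₂ − 1).
1/ε₁ + 1/ε₂ − 1 = 1/0.65 + 1/0.24 − 1 = 4.705.
T₁⁴ − T₂⁴ = 7.23×10^11 − 1.15×10^9 = 7.21×10^11 K⁴.
q = 5.67×10⁻⁸ × 7.21×10^11 / 4.705 = 8690 W/m².
Q = q·A = 8690 × 3.6 = 31300 W.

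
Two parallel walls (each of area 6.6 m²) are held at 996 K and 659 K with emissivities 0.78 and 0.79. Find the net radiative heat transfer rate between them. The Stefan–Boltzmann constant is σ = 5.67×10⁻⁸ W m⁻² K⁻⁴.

Q ≈ 1.92×10^5 W

For two large parallel gray plates, q = σ(T₁⁴ − T₂⁴) / (1/ε₁ + 1/ε₂ − 1).
1/ε₁ + 1/ε₂ − 1 = 1/0.78 + 1/0.79 − 1 = 1.548.
T₁⁴ − T₂⁴ = 9.84×10^11 − 1.89×10^11 = 7.95×10^11 K⁴.
q = 5.67×10⁻⁸ × 7.95×10^11 / 1.548 = 29100 W/m².
Q = q·A = 29100 × 6.6 = 1.92×10^5 W.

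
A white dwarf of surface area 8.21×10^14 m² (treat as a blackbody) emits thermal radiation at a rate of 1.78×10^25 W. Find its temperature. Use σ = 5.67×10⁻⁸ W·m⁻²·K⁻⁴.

T ≈ 24900 K

From P = σAT⁴, T = (P / σA)^(1/4) = (1.78×10^25 / (5.67×10⁻⁸ × 8.21×10^14))^(1/4).
T = (3.82×10^17)^(1/4) = 24900 K.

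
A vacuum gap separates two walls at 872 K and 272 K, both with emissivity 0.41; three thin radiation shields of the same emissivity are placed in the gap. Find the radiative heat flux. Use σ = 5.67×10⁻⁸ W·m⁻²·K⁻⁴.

q ≈ 2090 W/m²

Each of the 4 gaps contributes resistance (2/ε − 1) = 2/0.41 − 1 = 3.878; total = 15.51.
q = σ(T₁⁴ − T₂⁴) / 15.51 = 5.67×10⁻⁸ × 5.73×10^11 / 15.51 = 2090 W/m².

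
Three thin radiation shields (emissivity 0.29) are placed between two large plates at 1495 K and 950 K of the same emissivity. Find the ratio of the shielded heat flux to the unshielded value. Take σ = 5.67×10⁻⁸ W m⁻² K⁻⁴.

With N identical shields there are N+1 = 4 gaps in series, each with the same radiative resistance, so the flux falls to 1/(N+1) of its unshielded value.

ratio ≈ 0.250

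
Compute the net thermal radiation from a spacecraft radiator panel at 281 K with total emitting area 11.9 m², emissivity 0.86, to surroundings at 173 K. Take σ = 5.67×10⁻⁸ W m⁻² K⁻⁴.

Q ≈ 3100 W

Q = εσA(T⁴ − T_s⁴). T⁴ − T_s⁴ = (281)⁴ − (173)⁴ = 6.23×10^9 − 8.96×10^8 = 5.34×10^9 K⁴.
Q = 0.86 × 5.67×10⁻⁸ × 11.9 × 5.34×10^9 = 3100 W.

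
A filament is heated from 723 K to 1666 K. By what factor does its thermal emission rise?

ratio ≈ 28.2

P ∝ T⁴, so the ratio is (1666/723)⁴ = (2.304)⁴ = 28.2.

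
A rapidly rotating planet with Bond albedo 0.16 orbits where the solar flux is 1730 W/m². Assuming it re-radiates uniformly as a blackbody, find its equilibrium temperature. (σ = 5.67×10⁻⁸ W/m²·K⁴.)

T ≈ 283 K

Power absorbed = (1−a)S·πR²; power emitted = 4πR²σT⁴. Equating and cancelling πR²:
T = ((1−a)S / 4σ)^(1/4) = (1450 / (4 × 5.67×10⁻⁸))^(1/4) = (6.41×10^9)^(1/4).
T = 283 K.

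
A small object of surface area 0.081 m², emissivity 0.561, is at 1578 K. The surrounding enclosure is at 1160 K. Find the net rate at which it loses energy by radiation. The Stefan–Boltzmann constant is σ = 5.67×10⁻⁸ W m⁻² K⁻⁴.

Q = εσA(T⁴ − T_s⁴). T⁴ − T_s⁴ = (1578)⁴ − (1160)⁴ = 6.20×10^12 − 1.81×10^12 = 4.39×10^12 K⁴.
Q = 0.561 × 5.67×10⁻⁸ × 0.0810 × 4.39×10^12 = 11300 W.

Q ≈ 11300 W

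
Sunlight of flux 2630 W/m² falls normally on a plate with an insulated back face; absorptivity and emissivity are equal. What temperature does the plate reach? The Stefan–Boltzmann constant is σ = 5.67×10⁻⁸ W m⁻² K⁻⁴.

T ≈ 464 K

Absorbed flux αS = emitted flux εσT⁴ (one radiating face); with α = ε, T = (S/σ)^(1/4).
T = (2630 / 5.67×10⁻⁸)^(1/4) = (4.64×10^10)^(1/4).
T = 464 K.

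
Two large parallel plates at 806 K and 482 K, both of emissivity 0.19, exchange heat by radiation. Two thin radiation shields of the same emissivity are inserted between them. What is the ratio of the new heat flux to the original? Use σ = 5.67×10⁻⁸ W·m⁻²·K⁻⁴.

With N identical shields there are N+1 = 3 gaps in series, each with the same radiative resistance, so the flux falls to 1/(N+1) of its unshielded value.

ratio ≈ 0.333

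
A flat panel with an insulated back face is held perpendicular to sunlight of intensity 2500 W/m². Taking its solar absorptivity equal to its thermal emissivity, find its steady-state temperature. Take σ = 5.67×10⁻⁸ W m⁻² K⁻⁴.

Absorbed flux αS = emitted flux εσT⁴ (one radiating face); with α = ε, T = (S/σ)^(1/4).
T = (2500 / 5.67×10⁻⁸)^(1/4) = (4.41×10^10)^(1/4).
T = 458 K.

T ≈ 458 K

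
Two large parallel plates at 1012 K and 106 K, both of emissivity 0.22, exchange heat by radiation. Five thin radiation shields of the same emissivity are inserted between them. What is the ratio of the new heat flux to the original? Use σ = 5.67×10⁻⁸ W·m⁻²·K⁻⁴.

With N identical shields there are N+1 = 6 gaps in series, each with the same radiative resistance, so the flux falls to 1/(N+1) of its unshielded value.

ratio ≈ 0.167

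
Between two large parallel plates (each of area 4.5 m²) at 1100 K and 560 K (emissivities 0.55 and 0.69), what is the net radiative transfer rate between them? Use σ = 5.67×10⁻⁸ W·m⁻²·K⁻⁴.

Q ≈ 1.54×10^5 W

For two large parallel gray plates, q = σ(T₁⁴ − T₂⁴) / (1/ε₁ + 1/ε₂ − 1).
1/ε₁ + 1/ε₂ − 1 = 1/0.55 + 1/0.69 − 1 = 2.267.
T₁⁴ − T₂⁴ = 1.46×10^12 − 9.83×10^10 = 1.37×10^12 K⁴.
q = 5.67×10⁻⁸ × 1.37×10^12 / 2.267 = 34200 W/m².
Q = q·A = 34200 × 4.5 = 1.54×10^5 W.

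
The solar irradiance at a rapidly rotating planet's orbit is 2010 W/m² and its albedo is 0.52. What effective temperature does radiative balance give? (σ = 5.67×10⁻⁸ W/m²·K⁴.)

Power absorbed = (1−a)S·πR²; power emitted = 4πR²σT⁴. Equating and cancelling πR²:
T = ((1−a)S / 4σ)^(1/4) = (965 / (4 × 5.67×10⁻⁸))^(1/4) = (4.25×10^9)^(1/4).
T = 255 K.

T ≈ 255 K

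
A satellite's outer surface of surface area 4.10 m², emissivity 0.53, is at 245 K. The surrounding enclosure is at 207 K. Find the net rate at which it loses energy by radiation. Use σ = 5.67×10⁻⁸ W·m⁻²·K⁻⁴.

Q ≈ 218 W

Q = εσA(T⁴ − T_s⁴). T⁴ − T_s⁴ = (245)⁴ − (207)⁴ = 3.60×10^9 − 1.84×10^9 = 1.77×10^9 K⁴.
Q = 0.53 × 5.67×10⁻⁸ × 4.10 × 1.77×10^9 = 218 W.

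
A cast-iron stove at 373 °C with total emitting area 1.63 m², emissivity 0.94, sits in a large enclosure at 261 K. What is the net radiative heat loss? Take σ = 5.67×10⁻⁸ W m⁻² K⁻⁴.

Convert: 373 °C = 646 K.
Q = εσA(T⁴ − T_s⁴). T⁴ − T_s⁴ = (646)⁴ − (261)⁴ = 1.74×10^11 − 4.64×10^9 = 1.70×10^11 K⁴.
Q = 0.94 × 5.67×10⁻⁸ × 1.63 × 1.70×10^11 = 14700 W.

Q ≈ 14700 W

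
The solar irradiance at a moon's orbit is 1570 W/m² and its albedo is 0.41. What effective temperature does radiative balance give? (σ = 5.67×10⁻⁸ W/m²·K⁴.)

T ≈ 253 K

Power absorbed = (1−a)S·πR²; power emitted = 4πR²σT⁴. Equating and cancelling πR²:
T = ((1−a)S / 4σ)^(1/4) = (926 / (4 × 5.67×10⁻⁸))^(1/4) = (4.08×10^9)^(1/4).
T = 253 K.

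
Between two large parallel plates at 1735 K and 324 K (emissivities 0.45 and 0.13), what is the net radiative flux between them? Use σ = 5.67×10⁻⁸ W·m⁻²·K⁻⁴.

q ≈ 57600 W/m²

For two large parallel gray plates, q = σ(T₁⁴ − T₂⁴) / (1/ε₁ + 1/ε₂ − 1).
1/ε₁ + 1/ε₂ − 1 = 1/0.45 + 1/0.13 − 1 = 8.915.
T₁⁴ − T₂⁴ = 9.06×10^12 − 1.10×10^10 = 9.05×10^12 K⁴.
q = 5.67×10⁻⁸ × 9.05×10^12 / 8.915 = 57600 W/m².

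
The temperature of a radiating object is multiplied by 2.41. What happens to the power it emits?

factor ≈ 33.7

P ∝ T⁴, so the power scales as (2.41)⁴ = 33.7.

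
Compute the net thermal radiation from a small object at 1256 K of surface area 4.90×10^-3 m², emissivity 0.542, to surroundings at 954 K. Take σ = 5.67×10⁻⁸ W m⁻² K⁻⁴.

Q = εσA(T⁴ − T_s⁴). T⁴ − T_s⁴ = (1256)⁴ − (954)⁴ = 2.49×10^12 − 8.28×10^11 = 1.66×10^12 K⁴.
Q = 0.542 × 5.67×10⁻⁸ × 4.90×10^-3 × 1.66×10^12 = 250 W.

Q ≈ 250 W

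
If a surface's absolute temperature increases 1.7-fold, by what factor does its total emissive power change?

factor ≈ 8.35

P ∝ T⁴, so the power scales as (1.7)⁴ = 8.35.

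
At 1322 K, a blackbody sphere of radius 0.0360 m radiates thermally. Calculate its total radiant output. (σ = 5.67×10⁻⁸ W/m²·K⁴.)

A = 4πr² = 4π × (0.0360)² = 0.0163 m².
P = σAT⁴ = 5.67×10⁻⁸ × 0.0163 × (1322)⁴ = 5.67×10⁻⁸ × 0.0163 × 3.05×10^12.
P = 2820 W.

P ≈ 2820 W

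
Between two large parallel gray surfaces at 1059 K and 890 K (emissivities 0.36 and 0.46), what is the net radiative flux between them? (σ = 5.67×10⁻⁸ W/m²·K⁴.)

q ≈ 9040 W/m²

For two large parallel gray plates, q = σ(T₁⁴ − T₂⁴) / (1/ε₁ + 1/ε₂ − 1).
1/ε₁ + 1/ε₂ − 1 = 1/0.36 + 1/0.46 − 1 = 3.952.
T₁⁴ − T₂⁴ = 1.26×10^12 − 6.27×10^11 = 6.30×10^11 K⁴.
q = 5.67×10⁻⁸ × 6.30×10^11 / 3.952 = 9040 W/m².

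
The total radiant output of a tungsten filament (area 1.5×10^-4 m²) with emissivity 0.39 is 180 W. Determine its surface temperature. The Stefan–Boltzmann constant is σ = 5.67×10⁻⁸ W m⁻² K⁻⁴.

T ≈ 2710 K

From P = εσAT⁴, T = (P / εσA)^(1/4) = (180 / (0.39 × 5.67×10⁻⁸ × 1.50×10^-4))^(1/4).
T = (5.43×10^13)^(1/4) = 2710 K.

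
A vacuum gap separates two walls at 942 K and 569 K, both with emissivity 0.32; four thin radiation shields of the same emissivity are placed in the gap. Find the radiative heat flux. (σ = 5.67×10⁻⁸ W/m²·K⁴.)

Each of the 5 gaps contributes resistance (2/ε − 1) = 2/0.32 − 1 = 5.250; total = 26.25.
q = σ(T₁⁴ − T₂⁴) / 26.25 = 5.67×10⁻⁸ × 6.83×10^11 / 26.25 = 1470 W/m².

q ≈ 1470 W/m²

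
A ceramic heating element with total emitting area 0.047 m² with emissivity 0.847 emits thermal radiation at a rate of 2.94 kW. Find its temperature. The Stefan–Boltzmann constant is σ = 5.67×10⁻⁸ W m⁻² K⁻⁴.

From P = εσAT⁴, T = (P / εσA)^(1/4) = (2940 / (0.847 × 5.67×10⁻⁸ × 0.0470))^(1/4).
T = (1.30×10^12)^(1/4) = 1070 K.

T ≈ 1070 K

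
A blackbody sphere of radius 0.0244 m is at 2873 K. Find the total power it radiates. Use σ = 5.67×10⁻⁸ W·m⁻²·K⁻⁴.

P ≈ 28900 W

A = 4πr² = 4π × (0.0244)² = 7.48×10^-3 m².
P = σAT⁴ = 5.67×10⁻⁸ × 7.48×10^-3 × (2873)⁴ = 5.67×10⁻⁸ × 7.48×10^-3 × 6.81×10^13.
P = 28900 W.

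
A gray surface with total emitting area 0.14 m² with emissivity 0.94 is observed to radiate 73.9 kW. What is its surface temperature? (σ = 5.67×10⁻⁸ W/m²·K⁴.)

T ≈ 1770 K

From P = εσAT⁴, T = (P / εσA)^(1/4) = (73900 / (0.94 × 5.67×10⁻⁸ × 0.140))^(1/4).
T = (9.90×10^12)^(1/4) = 1770 K.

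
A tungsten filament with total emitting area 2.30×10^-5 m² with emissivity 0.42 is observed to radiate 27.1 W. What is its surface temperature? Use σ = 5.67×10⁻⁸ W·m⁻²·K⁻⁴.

T ≈ 2650 K

From P = εσAT⁴, T = (P / εσA)^(1/4) = (27.1 / (0.42 × 5.67×10⁻⁸ × 2.30×10^-5))^(1/4).
T = (4.95×10^13)^(1/4) = 2650 K.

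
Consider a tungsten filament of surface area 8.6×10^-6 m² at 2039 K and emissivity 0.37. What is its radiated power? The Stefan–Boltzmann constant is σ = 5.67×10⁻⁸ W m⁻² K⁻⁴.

Stefan–Boltzmann: P = εσAT⁴ = 0.37 × 5.67×10⁻⁸ × 8.60×10^-6 × (2039)⁴ = 0.37 × 5.67×10⁻⁸ × 8.60×10^-6 × 1.73×10^13.
P = 3.12 W.

P ≈ 3.12 W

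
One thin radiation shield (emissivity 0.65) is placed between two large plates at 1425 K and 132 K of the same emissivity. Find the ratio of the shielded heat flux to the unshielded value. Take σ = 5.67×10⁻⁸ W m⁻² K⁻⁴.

ratio ≈ 0.500

With N identical shields there are N+1 = 2 gaps in series, each with the same radiative resistance, so the flux falls to 1/(N+1) of its unshielded value.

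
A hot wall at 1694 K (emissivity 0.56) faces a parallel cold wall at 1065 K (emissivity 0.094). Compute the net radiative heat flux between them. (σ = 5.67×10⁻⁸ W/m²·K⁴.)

q ≈ 34500 W/m²

For two large parallel gray plates, q = σ(T₁⁴ − T₂⁴) / (1/ε₁ + 1/ε₂ − 1).
1/ε₁ + 1/ε₂ − 1 = 1/0.56 + 1/0.094 − 1 = 11.42.
T₁⁴ − T₂⁴ = 8.23×10^12 − 1.29×10^12 = 6.95×10^12 K⁴.
q = 5.67×10⁻⁸ × 6.95×10^12 / 11.42 = 34500 W/m².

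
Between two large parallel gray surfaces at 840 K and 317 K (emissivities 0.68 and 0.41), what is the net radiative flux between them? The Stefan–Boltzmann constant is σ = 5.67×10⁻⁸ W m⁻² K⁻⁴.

q ≈ 9510 W/m²

For two large parallel gray plates, q = σ(T₁⁴ − T₂⁴) / (1/ε₁ + 1/ε₂ − 1).
1/ε₁ + 1/ε₂ − 1 = 1/0.68 + 1/0.41 − 1 = 2.910.
T₁⁴ − T₂⁴ = 4.98×10^11 − 1.01×10^10 = 4.88×10^11 K⁴.
q = 5.67×10⁻⁸ × 4.88×10^11 / 2.910 = 9510 W/m².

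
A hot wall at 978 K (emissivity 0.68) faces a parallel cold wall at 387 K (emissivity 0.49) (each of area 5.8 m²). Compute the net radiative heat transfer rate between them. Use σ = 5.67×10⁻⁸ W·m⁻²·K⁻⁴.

For two large parallel gray plates, q = σ(T₁⁴ − T₂⁴) / (1/ε₁ + 1/ε₂ − 1).
1/ε₁ + 1/ε₂ − 1 = 1/0.68 + 1/0.49 − 1 = 2.511.
T₁⁴ − T₂⁴ = 9.15×10^11 − 2.24×10^10 = 8.92×10^11 K⁴.
q = 5.67×10⁻⁸ × 8.92×10^11 / 2.511 = 20100 W/m².
Q = q·A = 20100 × 5.8 = 1.17×10^5 W.

Q ≈ 1.17×10^5 W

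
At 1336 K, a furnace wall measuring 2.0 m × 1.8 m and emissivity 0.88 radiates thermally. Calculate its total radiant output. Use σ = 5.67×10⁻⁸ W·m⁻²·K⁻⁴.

A = 2.0 × 1.8 = 3.60 m².
Stefan–Boltzmann: P = εσAT⁴ = 0.88 × 5.67×10⁻⁸ × 3.60 × (1336)⁴ = 0.88 × 5.67×10⁻⁸ × 3.60 × 3.19×10^12.
P = 5.72×10^5 W.

P ≈ 5.72×10^5 W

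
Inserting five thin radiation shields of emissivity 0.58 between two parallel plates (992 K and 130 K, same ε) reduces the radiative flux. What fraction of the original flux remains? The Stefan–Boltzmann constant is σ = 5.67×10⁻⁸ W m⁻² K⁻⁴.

ratio ≈ 0.167

With N identical shields there are N+1 = 6 gaps in series, each with the same radiative resistance, so the flux falls to 1/(N+1) of its unshielded value.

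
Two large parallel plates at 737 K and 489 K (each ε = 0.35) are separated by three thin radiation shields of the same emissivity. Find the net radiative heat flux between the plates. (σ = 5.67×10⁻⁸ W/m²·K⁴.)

Each of the 4 gaps contributes resistance (2/ε − 1) = 2/0.35 − 1 = 4.714; total = 18.86.
q = σ(T₁⁴ − T₂⁴) / 18.86 = 5.67×10⁻⁸ × 2.38×10^11 / 18.86 = 715 W/m².

q ≈ 715 W/m²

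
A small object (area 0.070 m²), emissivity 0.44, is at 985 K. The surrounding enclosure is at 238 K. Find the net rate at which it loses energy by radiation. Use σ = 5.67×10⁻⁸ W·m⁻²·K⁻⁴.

Q = εσA(T⁴ − T_s⁴). T⁴ − T_s⁴ = (985)⁴ − (238)⁴ = 9.41×10^11 − 3.21×10^9 = 9.38×10^11 K⁴.
Q = 0.44 × 5.67×10⁻⁸ × 0.0700 × 9.38×10^11 = 1640 W.

Q ≈ 1640 W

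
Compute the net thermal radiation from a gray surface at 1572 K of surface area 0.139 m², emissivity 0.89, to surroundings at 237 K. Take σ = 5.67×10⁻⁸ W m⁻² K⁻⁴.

Q = εσA(T⁴ − T_s⁴). T⁴ − T_s⁴ = (1572)⁴ − (237)⁴ = 6.11×10^12 − 3.15×10^9 = 6.10×10^12 K⁴.
Q = 0.89 × 5.67×10⁻⁸ × 0.139 × 6.10×10^12 = 42800 W.

Q ≈ 42800 W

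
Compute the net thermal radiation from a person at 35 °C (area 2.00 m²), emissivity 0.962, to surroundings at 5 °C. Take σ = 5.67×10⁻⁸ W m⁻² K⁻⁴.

Convert: 35 °C = 308 K; 5 °C = 278 K.
Q = εσA(T⁴ − T_s⁴). T⁴ − T_s⁴ = (308)⁴ − (278)⁴ = 9.00×10^9 − 5.97×10^9 = 3.03×10^9 K⁴.
Q = 0.962 × 5.67×10⁻⁸ × 2.00 × 3.03×10^9 = 330 W.

Q ≈ 330 W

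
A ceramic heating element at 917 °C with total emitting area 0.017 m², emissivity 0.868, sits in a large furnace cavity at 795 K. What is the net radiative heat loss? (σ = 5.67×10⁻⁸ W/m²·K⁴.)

Q ≈ 1340 W

Convert: 917 °C = 1190 K.
Q = εσA(T⁴ − T_s⁴). T⁴ − T_s⁴ = (1190)⁴ − (795)⁴ = 2.01×10^12 − 3.99×10^11 = 1.61×10^12 K⁴.
Q = 0.868 × 5.67×10⁻⁸ × 0.0170 × 1.61×10^12 = 1340 W.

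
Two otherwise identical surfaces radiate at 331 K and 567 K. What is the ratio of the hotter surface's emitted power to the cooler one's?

ratio ≈ 8.61

P ∝ T⁴, so the ratio is (567/331)⁴ = (1.713)⁴ = 8.61.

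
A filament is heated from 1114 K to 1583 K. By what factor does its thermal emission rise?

P ∝ T⁴, so the ratio is (1583/1114)⁴ = (1.421)⁴ = 4.08.

ratio ≈ 4.08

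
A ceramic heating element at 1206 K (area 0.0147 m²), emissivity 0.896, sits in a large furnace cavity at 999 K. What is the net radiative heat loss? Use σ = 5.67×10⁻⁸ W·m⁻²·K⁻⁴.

Q ≈ 836 W

Q = εσA(T⁴ − T_s⁴). T⁴ − T_s⁴ = (1206)⁴ − (999)⁴ = 2.12×10^12 − 9.96×10^11 = 1.12×10^12 K⁴.
Q = 0.896 × 5.67×10⁻⁸ × 0.0147 × 1.12×10^12 = 836 W.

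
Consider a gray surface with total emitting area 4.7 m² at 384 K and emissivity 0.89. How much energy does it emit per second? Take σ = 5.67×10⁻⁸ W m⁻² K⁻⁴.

Stefan–Boltzmann: P = εσAT⁴ = 0.89 × 5.67×10⁻⁸ × 4.70 × (384)⁴ = 0.89 × 5.67×10⁻⁸ × 4.70 × 2.17×10^10.
P = 5160 W.

P ≈ 5160 W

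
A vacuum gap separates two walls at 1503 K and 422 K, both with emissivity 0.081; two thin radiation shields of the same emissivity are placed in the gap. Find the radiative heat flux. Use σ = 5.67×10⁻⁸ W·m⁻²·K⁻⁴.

Each of the 3 gaps contributes resistance (2/ε − 1) = 2/0.081 − 1 = 23.69; total = 71.07.
q = σ(T₁⁴ − T₂⁴) / 71.07 = 5.67×10⁻⁸ × 5.07×10^12 / 71.07 = 4050 W/m².

q ≈ 4050 W/m²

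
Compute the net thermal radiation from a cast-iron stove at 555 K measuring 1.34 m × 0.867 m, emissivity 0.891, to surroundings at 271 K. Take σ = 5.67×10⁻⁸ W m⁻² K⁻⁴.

A = 1.34 × 0.867 = 1.16 m².
Q = εσA(T⁴ − T_s⁴). T⁴ − T_s⁴ = (555)⁴ − (271)⁴ = 9.49×10^10 − 5.39×10^9 = 8.95×10^10 K⁴.
Q = 0.891 × 5.67×10⁻⁸ × 1.16 × 8.95×10^10 = 5250 W.

Q ≈ 5250 W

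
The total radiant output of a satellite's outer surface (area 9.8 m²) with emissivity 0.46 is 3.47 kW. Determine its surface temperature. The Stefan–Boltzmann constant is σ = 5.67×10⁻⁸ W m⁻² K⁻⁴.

From P = εσAT⁴, T = (P / εσA)^(1/4) = (3470 / (0.46 × 5.67×10⁻⁸ × 9.80))^(1/4).
T = (1.36×10^10)^(1/4) = 341 K.

T ≈ 341 K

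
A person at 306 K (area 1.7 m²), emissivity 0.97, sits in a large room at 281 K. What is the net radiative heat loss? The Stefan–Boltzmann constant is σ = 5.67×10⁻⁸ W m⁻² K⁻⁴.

Q ≈ 237 W

Q = εσA(T⁴ − T_s⁴). T⁴ − T_s⁴ = (306)⁴ − (281)⁴ = 8.77×10^9 − 6.23×10^9 = 2.53×10^9 K⁴.
Q = 0.97 × 5.67×10⁻⁸ × 1.70 × 2.53×10^9 = 237 W.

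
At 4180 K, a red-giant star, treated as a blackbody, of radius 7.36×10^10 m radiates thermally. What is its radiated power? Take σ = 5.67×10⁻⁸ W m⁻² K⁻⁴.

A = 4πr² = 4π × (7.36×10^10)² = 6.81×10^22 m².
P = σAT⁴ = 5.67×10⁻⁸ × 6.81×10^22 × (4180)⁴ = 5.67×10⁻⁸ × 6.81×10^22 × 3.05×10^14.
P = 1.18×10^30 W.

P ≈ 1.18×10^30 W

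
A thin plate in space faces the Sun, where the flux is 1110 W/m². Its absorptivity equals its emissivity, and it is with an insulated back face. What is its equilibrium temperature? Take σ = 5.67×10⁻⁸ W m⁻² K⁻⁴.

Absorbed flux αS = emitted flux εσT⁴ (one radiating face); with α = ε, T = (S/σ)^(1/4).
T = (1110 / 5.67×10⁻⁸)^(1/4) = (1.96×10^10)^(1/4).
T = 374 K.

T ≈ 374 K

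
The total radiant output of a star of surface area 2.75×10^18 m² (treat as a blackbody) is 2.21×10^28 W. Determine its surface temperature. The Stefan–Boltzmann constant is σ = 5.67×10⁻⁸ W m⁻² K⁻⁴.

From P = σAT⁴, T = (P / σA)^(1/4) = (2.21×10^28 / (5.67×10⁻⁸ × 2.75×10^18))^(1/4).
T = (1.42×10^17)^(1/4) = 19400 K.

T ≈ 19400 K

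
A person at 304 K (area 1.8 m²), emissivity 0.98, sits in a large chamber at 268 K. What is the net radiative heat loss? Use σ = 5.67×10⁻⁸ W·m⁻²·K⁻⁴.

Q ≈ 338 W

Q = εσA(T⁴ − T_s⁴). T⁴ − T_s⁴ = (304)⁴ − (268)⁴ = 8.54×10^9 − 5.16×10^9 = 3.38×10^9 K⁴.
Q = 0.98 × 5.67×10⁻⁸ × 1.80 × 3.38×10^9 = 338 W.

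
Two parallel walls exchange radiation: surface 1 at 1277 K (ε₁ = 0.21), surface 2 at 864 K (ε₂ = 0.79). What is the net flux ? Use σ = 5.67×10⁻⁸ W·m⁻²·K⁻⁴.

q ≈ 23700 W/m²

For two large parallel gray plates, q = σ(T₁⁴ − T₂⁴) / (1/ε₁ + 1/ε₂ − 1).
1/ε₁ + 1/ε₂ − 1 = 1/0.21 + 1/0.79 − 1 = 5.028.
T₁⁴ − T₂⁴ = 2.66×10^12 − 5.57×10^11 = 2.10×10^12 K⁴.
q = 5.67×10⁻⁸ × 2.10×10^12 / 5.028 = 23700 W/m².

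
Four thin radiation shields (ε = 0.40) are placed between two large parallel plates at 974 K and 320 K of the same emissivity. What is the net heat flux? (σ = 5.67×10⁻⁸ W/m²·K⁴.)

Each of the 5 gaps contributes resistance (2/ε − 1) = 2/0.40 − 1 = 4.000; total = 20.00.
q = σ(T₁⁴ − T₂⁴) / 20.00 = 5.67×10⁻⁸ × 8.90×10^11 / 20.00 = 2520 W/m².

q ≈ 2520 W/m²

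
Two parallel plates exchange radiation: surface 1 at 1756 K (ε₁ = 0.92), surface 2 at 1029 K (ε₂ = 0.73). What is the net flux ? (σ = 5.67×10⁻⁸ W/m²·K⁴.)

For two large parallel gray plates, q = σ(T₁⁴ − T₂⁴) / (1/ε₁ + 1/ε₂ − 1).
1/ε₁ + 1/ε₂ − 1 = 1/0.92 + 1/0.73 − 1 = 1.457.
T₁⁴ − T₂⁴ = 9.51×10^12 − 1.12×10^12 = 8.39×10^12 K⁴.
q = 5.67×10⁻⁸ × 8.39×10^12 / 1.457 = 3.26×10^5 W/m².

q ≈ 3.26×10^5 W/m²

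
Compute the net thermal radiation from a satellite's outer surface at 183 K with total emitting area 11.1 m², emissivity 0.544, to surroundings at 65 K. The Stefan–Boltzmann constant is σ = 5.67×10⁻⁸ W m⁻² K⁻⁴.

Q ≈ 378 W

Q = εσA(T⁴ − T_s⁴). T⁴ − T_s⁴ = (183)⁴ − (65)⁴ = 1.12×10^9 − 1.79×10^7 = 1.10×10^9 K⁴.
Q = 0.544 × 5.67×10⁻⁸ × 11.1 × 1.10×10^9 = 378 W.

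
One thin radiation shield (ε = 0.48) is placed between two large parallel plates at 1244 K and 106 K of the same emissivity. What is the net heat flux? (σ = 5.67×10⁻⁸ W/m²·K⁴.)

q ≈ 21400 W/m²

Each of the 2 gaps contributes resistance (2/ε − 1) = 2/0.48 − 1 = 3.167; total = 6.333.
q = σ(T₁⁴ − T₂⁴) / 6.333 = 5.67×10⁻⁸ × 2.39×10^12 / 6.333 = 21400 W/m².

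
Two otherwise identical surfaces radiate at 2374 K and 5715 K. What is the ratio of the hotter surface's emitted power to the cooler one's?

P ∝ T⁴, so the ratio is (5715/2374)⁴ = (2.407)⁴ = 33.6.

ratio ≈ 33.6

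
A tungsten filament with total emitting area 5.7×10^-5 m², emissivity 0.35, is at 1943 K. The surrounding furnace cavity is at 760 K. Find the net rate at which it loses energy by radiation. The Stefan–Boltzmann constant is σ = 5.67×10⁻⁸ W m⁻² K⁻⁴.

Q = εσA(T⁴ − T_s⁴). T⁴ − T_s⁴ = (1943)⁴ − (760)⁴ = 1.43×10^13 − 3.34×10^11 = 1.39×10^13 K⁴.
Q = 0.35 × 5.67×10⁻⁸ × 5.70×10^-5 × 1.39×10^13 = 15.7 W.

Q ≈ 15.7 W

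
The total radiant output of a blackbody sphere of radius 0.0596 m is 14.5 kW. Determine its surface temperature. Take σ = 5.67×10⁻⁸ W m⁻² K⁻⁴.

A = 4πr² = 4π × (0.0596)² = 0.0446 m².
From P = σAT⁴, T = (P / σA)^(1/4) = (14500 / (5.67×10⁻⁸ × 0.0446))^(1/4).
T = (5.73×10^12)^(1/4) = 1550 K.

T ≈ 1550 K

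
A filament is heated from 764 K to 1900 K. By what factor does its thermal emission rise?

P ∝ T⁴, so the ratio is (1900/764)⁴ = (2.487)⁴ = 38.3.

ratio ≈ 38.3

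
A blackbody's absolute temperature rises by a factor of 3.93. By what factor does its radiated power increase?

P ∝ T⁴, so the power scales as (3.93)⁴ = 239.

factor ≈ 239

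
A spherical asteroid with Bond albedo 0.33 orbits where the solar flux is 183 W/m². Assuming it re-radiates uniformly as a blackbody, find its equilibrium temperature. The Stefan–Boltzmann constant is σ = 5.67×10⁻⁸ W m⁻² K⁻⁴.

Power absorbed = (1−a)S·πR²; power emitted = 4πR²σT⁴. Equating and cancelling πR²:
T = ((1−a)S / 4σ)^(1/4) = (123 / (4 × 5.67×10⁻⁸))^(1/4) = (5.41×10^8)^(1/4).
T = 152 K.

T ≈ 152 K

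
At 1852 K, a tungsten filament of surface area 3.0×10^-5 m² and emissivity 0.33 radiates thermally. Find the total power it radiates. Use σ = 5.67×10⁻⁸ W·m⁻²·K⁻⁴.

P ≈ 6.60 W

Stefan–Boltzmann: P = εσAT⁴ = 0.33 × 5.67×10⁻⁸ × 3.00×10^-5 × (1852)⁴ = 0.33 × 5.67×10⁻⁸ × 3.00×10^-5 × 1.18×10^13.
P = 6.60 W.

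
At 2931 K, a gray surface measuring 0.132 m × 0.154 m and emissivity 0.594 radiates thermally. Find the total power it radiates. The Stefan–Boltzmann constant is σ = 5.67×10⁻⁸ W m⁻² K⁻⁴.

A = 0.132 × 0.154 = 0.0203 m².
Stefan–Boltzmann: P = εσAT⁴ = 0.594 × 5.67×10⁻⁸ × 0.0203 × (2931)⁴ = 0.594 × 5.67×10⁻⁸ × 0.0203 × 7.38×10^13.
P = 50500 W.

P ≈ 50500 W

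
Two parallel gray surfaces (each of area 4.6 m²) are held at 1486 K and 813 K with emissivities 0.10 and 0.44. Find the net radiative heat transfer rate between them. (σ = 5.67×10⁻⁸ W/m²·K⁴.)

Q ≈ 1.03×10^5 W

For two large parallel gray plates, q = σ(T₁⁴ − T₂⁴) / (1/ε₁ + 1/ε₂ − 1).
1/ε₁ + 1/ε₂ − 1 = 1/0.10 + 1/0.44 − 1 = 11.27.
T₁⁴ − T₂⁴ = 4.88×10^12 − 4.37×10^11 = 4.44×10^12 K⁴.
q = 5.67×10⁻⁸ × 4.44×10^12 / 11.27 = 22300 W/m².
Q = q·A = 22300 × 4.6 = 1.03×10^5 W.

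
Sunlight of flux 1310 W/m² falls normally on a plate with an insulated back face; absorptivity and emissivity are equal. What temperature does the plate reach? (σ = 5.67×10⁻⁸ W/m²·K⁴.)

T ≈ 390 K

Absorbed flux αS = emitted flux εσT⁴ (one radiating face); with α = ε, T = (S/σ)^(1/4).
T = (1310 / 5.67×10⁻⁸)^(1/4) = (2.31×10^10)^(1/4).
T = 390 K.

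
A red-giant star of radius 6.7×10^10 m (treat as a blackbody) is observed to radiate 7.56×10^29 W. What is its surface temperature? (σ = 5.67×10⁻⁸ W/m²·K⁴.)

T ≈ 3920 K

A = 4πr² = 4π × (6.7×10^10)² = 5.64×10^22 m².
From P = σAT⁴, T = (P / σA)^(1/4) = (7.56×10^29 / (5.67×10⁻⁸ × 5.64×10^22))^(1/4).
T = (2.36×10^14)^(1/4) = 3920 K.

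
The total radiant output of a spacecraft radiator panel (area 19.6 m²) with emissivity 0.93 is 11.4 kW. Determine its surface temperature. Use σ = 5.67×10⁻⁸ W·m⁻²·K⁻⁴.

T ≈ 324 K

From P = εσAT⁴, T = (P / εσA)^(1/4) = (11400 / (0.93 × 5.67×10⁻⁸ × 19.6))^(1/4).
T = (1.10×10^10)^(1/4) = 324 K.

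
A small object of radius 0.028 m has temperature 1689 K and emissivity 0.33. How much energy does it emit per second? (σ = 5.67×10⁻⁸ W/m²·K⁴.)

A = 4πr² = 4π × (0.028)² = 9.85×10^-3 m².
P = εσAT⁴ = 0.33 × 5.67×10⁻⁸ × 9.85×10^-3 × (1689)⁴ = 0.33 × 5.67×10⁻⁸ × 9.85×10^-3 × 8.14×10^12.
P = 1500 W.

P ≈ 1500 W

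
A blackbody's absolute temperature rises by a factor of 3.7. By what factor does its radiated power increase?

P ∝ T⁴, so the power scales as (3.7)⁴ = 187.

factor ≈ 187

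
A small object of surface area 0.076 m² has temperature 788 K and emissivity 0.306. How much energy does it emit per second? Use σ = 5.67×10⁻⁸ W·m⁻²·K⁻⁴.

P ≈ 508 W

Stefan–Boltzmann: P = εσAT⁴ = 0.306 × 5.67×10⁻⁸ × 0.0760 × (788)⁴ = 0.306 × 5.67×10⁻⁸ × 0.0760 × 3.86×10^11.
P = 508 W.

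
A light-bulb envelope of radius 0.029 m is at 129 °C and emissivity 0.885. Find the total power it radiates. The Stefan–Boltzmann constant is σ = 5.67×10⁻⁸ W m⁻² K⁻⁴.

A = 4πr² = 4π × (0.029)² = 0.0106 m².
129 °C = 402 K.
P = εσAT⁴ = 0.885 × 5.67×10⁻⁸ × 0.0106 × (402)⁴ = 0.885 × 5.67×10⁻⁸ × 0.0106 × 2.61×10^10.
P = 13.8 W.

P ≈ 13.8 W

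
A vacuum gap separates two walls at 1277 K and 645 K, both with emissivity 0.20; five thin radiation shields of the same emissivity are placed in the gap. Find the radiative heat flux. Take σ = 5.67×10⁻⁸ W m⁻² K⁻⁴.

q ≈ 2610 W/m²

Each of the 6 gaps contributes resistance (2/ε − 1) = 2/0.20 − 1 = 9.000; total = 54.00.
q = σ(T₁⁴ − T₂⁴) / 54.00 = 5.67×10⁻⁸ × 2.49×10^12 / 54.00 = 2610 W/m².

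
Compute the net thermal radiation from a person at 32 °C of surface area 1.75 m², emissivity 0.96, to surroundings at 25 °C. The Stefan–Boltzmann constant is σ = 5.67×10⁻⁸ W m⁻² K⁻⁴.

Q ≈ 73.1 W

Convert: 32 °C = 305 K; 25 °C = 298 K.
Q = εσA(T⁴ − T_s⁴). T⁴ − T_s⁴ = (305)⁴ − (298)⁴ = 8.65×10^9 − 7.89×10^9 = 7.68×10^8 K⁴.
Q = 0.96 × 5.67×10⁻⁸ × 1.75 × 7.68×10^8 = 73.1 W.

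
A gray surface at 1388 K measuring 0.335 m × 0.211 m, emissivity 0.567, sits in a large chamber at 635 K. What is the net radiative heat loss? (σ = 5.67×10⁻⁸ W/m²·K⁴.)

A = 0.335 × 0.211 = 0.0707 m².
Q = εσA(T⁴ − T_s⁴). T⁴ − T_s⁴ = (1388)⁴ − (635)⁴ = 3.71×10^12 − 1.63×10^11 = 3.55×10^12 K⁴.
Q = 0.567 × 5.67×10⁻⁸ × 0.0707 × 3.55×10^12 = 8060 W.

Q ≈ 8060 W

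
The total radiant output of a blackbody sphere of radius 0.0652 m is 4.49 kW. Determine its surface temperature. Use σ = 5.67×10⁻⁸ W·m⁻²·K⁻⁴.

T ≈ 1100 K

A = 4πr² = 4π × (0.0652)² = 0.0534 m².
From P = σAT⁴, T = (P / σA)^(1/4) = (4490 / (5.67×10⁻⁸ × 0.0534))^(1/4).
T = (1.48×10^12)^(1/4) = 1100 K.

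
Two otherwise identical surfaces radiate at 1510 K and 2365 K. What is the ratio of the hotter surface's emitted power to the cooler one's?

ratio ≈ 6.02

P ∝ T⁴, so the ratio is (2365/1510)⁴ = (1.566)⁴ = 6.02.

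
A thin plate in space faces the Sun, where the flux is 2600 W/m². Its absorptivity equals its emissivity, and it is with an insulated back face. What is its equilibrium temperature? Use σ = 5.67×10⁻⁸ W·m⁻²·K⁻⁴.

T ≈ 463 K

Absorbed flux αS = emitted flux εσT⁴ (one radiating face); with α = ε, T = (S/σ)^(1/4).
T = (2600 / 5.67×10⁻⁸)^(1/4) = (4.59×10^10)^(1/4).
T = 463 K.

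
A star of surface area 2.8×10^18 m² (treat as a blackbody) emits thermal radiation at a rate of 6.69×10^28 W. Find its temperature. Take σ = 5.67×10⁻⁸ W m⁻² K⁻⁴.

T ≈ 25500 K

From P = σAT⁴, T = (P / σA)^(1/4) = (6.69×10^28 / (5.67×10⁻⁸ × 2.80×10^18))^(1/4).
T = (4.21×10^17)^(1/4) = 25500 K.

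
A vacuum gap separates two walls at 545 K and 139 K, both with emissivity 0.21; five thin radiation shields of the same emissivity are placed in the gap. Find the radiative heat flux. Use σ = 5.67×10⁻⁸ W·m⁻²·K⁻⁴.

Each of the 6 gaps contributes resistance (2/ε − 1) = 2/0.21 − 1 = 8.524; total = 51.14.
q = σ(T₁⁴ − T₂⁴) / 51.14 = 5.67×10⁻⁸ × 8.79×10^10 / 51.14 = 97.4 W/m².

q ≈ 97.4 W/m²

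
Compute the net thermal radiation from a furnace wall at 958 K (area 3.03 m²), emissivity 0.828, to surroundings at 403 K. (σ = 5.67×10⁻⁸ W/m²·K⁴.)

Q ≈ 1.16×10^5 W

Q = εσA(T⁴ − T_s⁴). T⁴ − T_s⁴ = (958)⁴ − (403)⁴ = 8.42×10^11 − 2.64×10^10 = 8.16×10^11 K⁴.
Q = 0.828 × 5.67×10⁻⁸ × 3.03 × 8.16×10^11 = 1.16×10^5 W.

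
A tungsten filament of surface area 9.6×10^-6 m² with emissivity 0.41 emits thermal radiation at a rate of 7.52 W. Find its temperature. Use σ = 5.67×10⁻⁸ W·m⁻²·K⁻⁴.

T ≈ 2410 K

From P = εσAT⁴, T = (P / εσA)^(1/4) = (7.52 / (0.41 × 5.67×10⁻⁸ × 9.60×10^-6))^(1/4).
T = (3.37×10^13)^(1/4) = 2410 K.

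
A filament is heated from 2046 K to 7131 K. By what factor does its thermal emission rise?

P ∝ T⁴, so the ratio is (7131/2046)⁴ = (3.485)⁴ = 148.

ratio ≈ 148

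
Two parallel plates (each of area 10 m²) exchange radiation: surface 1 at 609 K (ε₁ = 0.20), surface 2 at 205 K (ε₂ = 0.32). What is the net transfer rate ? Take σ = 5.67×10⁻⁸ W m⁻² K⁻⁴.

For two large parallel gray plates, q = σ(T₁⁴ − T₂⁴) / (1/ε₁ + 1/ε₂ − 1).
1/ε₁ + 1/ε₂ − 1 = 1/0.20 + 1/0.32 − 1 = 7.125.
T₁⁴ − T₂⁴ = 1.38×10^11 − 1.77×10^9 = 1.36×10^11 K⁴.
q = 5.67×10⁻⁸ × 1.36×10^11 / 7.125 = 1080 W/m².
Q = q·A = 1080 × 10 = 10800 W.

Q ≈ 10800 W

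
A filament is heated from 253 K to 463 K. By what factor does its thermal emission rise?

ratio ≈ 11.2

P ∝ T⁴, so the ratio is (463/253)⁴ = (1.830)⁴ = 11.2.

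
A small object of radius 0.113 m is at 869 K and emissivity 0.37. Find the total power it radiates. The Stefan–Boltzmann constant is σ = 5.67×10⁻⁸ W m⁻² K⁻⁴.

P ≈ 1920 W

A = 4πr² = 4π × (0.113)² = 0.160 m².
Stefan–Boltzmann: P = εσAT⁴ = 0.37 × 5.67×10⁻⁸ × 0.160 × (869)⁴ = 0.37 × 5.67×10⁻⁸ × 0.160 × 5.70×10^11.
P = 1920 W.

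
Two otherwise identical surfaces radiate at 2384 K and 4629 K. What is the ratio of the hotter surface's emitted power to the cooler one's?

ratio ≈ 14.2

P ∝ T⁴, so the ratio is (4629/2384)⁴ = (1.942)⁴ = 14.2.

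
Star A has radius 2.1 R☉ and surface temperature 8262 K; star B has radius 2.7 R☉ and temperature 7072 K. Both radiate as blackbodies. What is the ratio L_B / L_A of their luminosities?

L_B/L_A ≈ 0.887

L = 4πR²σT⁴ ∝ R²T⁴, so L_B/L_A = (2.7/2.1)² × (7072/8262)⁴ = 1.65 × 0.537 = 0.887.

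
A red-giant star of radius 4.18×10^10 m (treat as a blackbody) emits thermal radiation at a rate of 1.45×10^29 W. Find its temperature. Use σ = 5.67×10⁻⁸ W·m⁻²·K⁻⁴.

A = 4πr² = 4π × (4.18×10^10)² = 2.20×10^22 m².
From P = σAT⁴, T = (P / σA)^(1/4) = (1.45×10^29 / (5.67×10⁻⁸ × 2.20×10^22))^(1/4).
T = (1.16×10^14)^(1/4) = 3290 K.

T ≈ 3290 K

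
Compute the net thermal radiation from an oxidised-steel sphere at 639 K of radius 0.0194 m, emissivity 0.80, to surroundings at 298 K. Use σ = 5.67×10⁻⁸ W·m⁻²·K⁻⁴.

A = 4πr² = 4π × (0.0194)² = 4.73×10^-3 m².
Q = εσA(T⁴ − T_s⁴). T⁴ − T_s⁴ = (639)⁴ − (298)⁴ = 1.67×10^11 − 7.89×10^9 = 1.59×10^11 K⁴.
Q = 0.80 × 5.67×10⁻⁸ × 4.73×10^-3 × 1.59×10^11 = 34.1 W.

Q ≈ 34.1 W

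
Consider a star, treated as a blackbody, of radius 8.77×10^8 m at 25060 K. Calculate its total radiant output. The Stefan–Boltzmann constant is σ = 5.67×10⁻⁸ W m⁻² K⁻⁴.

P ≈ 2.16×10^29 W

A = 4πr² = 4π × (8.77×10^8)² = 9.67×10^18 m².
P = σAT⁴ = 5.67×10⁻⁸ × 9.67×10^18 × (25060)⁴ = 5.67×10⁻⁸ × 9.67×10^18 × 3.94×10^17.
P = 2.16×10^29 W.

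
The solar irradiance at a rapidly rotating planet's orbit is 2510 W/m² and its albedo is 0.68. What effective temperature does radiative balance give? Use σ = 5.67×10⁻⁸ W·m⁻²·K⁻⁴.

Power absorbed = (1−a)S·πR²; power emitted = 4πR²σT⁴. Equating and cancelling πR²:
T = ((1−a)S / 4σ)^(1/4) = (803 / (4 × 5.67×10⁻⁸))^(1/4) = (3.54×10^9)^(1/4).
T = 244 K.

T ≈ 244 K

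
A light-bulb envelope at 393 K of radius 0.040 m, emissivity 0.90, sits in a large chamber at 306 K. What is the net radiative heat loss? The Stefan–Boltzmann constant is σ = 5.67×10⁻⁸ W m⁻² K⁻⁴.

Q ≈ 15.5 W

A = 4πr² = 4π × (0.040)² = 0.0201 m².
Q = εσA(T⁴ − T_s⁴). T⁴ − T_s⁴ = (393)⁴ − (306)⁴ = 2.39×10^10 − 8.77×10^9 = 1.51×10^10 K⁴.
Q = 0.90 × 5.67×10⁻⁸ × 0.0201 × 1.51×10^10 = 15.5 W.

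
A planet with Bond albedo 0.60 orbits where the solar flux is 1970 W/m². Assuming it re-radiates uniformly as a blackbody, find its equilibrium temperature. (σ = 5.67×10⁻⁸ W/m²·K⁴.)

T ≈ 243 K

Power absorbed = (1−a)S·πR²; power emitted = 4πR²σT⁴. Equating and cancelling πR²:
T = ((1−a)S / 4σ)^(1/4) = (788 / (4 × 5.67×10⁻⁸))^(1/4) = (3.47×10^9)^(1/4).
T = 243 K.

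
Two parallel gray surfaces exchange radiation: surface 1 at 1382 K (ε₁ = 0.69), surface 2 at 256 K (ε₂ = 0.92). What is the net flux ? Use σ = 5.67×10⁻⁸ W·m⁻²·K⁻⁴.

For two large parallel gray plates, q = σ(T₁⁴ − T₂⁴) / (1/ε₁ + 1/ε₂ − 1).
1/ε₁ + 1/ε₂ − 1 = 1/0.69 + 1/0.92 − 1 = 1.536.
T₁⁴ − T₂⁴ = 3.65×10^12 − 4.29×10^9 = 3.64×10^12 K⁴.
q = 5.67×10⁻⁸ × 3.64×10^12 / 1.536 = 1.34×10^5 W/m².

q ≈ 1.34×10^5 W/m²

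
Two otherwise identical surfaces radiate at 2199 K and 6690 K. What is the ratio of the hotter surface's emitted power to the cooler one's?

P ∝ T⁴, so the ratio is (6690/2199)⁴ = (3.042)⁴ = 85.7.

ratio ≈ 85.7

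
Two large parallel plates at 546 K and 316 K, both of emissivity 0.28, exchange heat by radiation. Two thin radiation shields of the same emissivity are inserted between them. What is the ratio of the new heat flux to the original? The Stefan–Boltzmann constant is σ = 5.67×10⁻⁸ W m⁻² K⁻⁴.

ratio ≈ 0.333

With N identical shields there are N+1 = 3 gaps in series, each with the same radiative resistance, so the flux falls to 1/(N+1) of its unshielded value.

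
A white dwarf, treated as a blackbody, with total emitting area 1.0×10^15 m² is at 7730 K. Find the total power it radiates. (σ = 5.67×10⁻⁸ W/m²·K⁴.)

P = σAT⁴ = 5.67×10⁻⁸ × 1.00×10^15 × (7730)⁴ = 5.67×10⁻⁸ × 1.00×10^15 × 3.57×10^15.
P = 2.02×10^23 W.

P ≈ 2.02×10^23 W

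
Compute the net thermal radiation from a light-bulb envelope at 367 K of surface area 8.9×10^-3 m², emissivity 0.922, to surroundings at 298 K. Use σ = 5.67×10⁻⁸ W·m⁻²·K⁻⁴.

Q = εσA(T⁴ − T_s⁴). T⁴ − T_s⁴ = (367)⁴ − (298)⁴ = 1.81×10^10 − 7.89×10^9 = 1.03×10^10 K⁴.
Q = 0.922 × 5.67×10⁻⁸ × 8.90×10^-3 × 1.03×10^10 = 4.77 W.

Q ≈ 4.77 W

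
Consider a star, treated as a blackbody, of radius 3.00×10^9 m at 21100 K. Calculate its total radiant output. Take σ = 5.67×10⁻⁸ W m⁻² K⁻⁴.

A = 4πr² = 4π × (3.00×10^9)² = 1.13×10^20 m².
P = σAT⁴ = 5.67×10⁻⁸ × 1.13×10^20 × (21100)⁴ = 5.67×10⁻⁸ × 1.13×10^20 × 1.98×10^17.
P = 1.27×10^30 W.

P ≈ 1.27×10^30 W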